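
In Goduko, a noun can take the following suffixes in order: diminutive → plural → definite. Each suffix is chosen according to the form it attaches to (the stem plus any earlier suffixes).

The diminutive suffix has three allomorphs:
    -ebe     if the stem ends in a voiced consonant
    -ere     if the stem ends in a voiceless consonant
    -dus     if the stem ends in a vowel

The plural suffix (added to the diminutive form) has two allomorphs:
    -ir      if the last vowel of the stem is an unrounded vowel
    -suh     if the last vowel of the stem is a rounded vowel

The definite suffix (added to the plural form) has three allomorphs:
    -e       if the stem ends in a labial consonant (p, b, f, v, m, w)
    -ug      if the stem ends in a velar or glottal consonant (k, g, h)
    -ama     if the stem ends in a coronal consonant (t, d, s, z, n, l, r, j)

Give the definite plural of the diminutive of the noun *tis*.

tisereirama

Since the final sound of *tis* is /s/ (a voiceless consonant), it takes -ere, giving *tisere*.
The diminutive form *tisere* — last vowel /e/ (an unrounded vowel) → -ir → *tisereir*.
The plural form *tisereir*: final consonant = /r/, coronal → -ama → *tisereirama*.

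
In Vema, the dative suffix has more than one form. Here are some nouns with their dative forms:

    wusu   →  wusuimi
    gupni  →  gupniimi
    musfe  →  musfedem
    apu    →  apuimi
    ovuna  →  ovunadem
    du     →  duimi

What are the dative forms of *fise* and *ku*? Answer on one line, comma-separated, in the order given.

The alternation tracks the last vowel of the stem — -imi when the last vowel of the stem is a high vowel (*wusu*, *gupni*, *apu*, *du*); -dem when the last vowel of the stem is a non-high vowel (*musfe*, *ovuna*).
*fise* — last vowel /e/ (a non-high vowel) → -dem → *fisedem*.
The last vowel of *ku* is /u/, which is a high vowel, so the suffix is -imi, giving *kuimi*.

fisedem, kuimi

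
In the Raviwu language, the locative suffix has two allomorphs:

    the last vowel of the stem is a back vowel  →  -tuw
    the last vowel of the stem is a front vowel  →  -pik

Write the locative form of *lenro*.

Since the last vowel of *lenro* is /o/ (a back vowel), it takes -tuw, giving *lenrotuw*.

lenrotuw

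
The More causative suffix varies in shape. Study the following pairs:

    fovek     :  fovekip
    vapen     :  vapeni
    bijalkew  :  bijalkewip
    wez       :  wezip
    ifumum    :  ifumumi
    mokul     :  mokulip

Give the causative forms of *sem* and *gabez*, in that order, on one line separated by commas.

Looking at the final consonant of each stem: -i when the stem ends in a nasal (*vapen*, *ifumum*); -ip when the stem ends in a non-nasal consonant (*fovek*, *bijalkew*, *wez*, *mokul*).
*sem* — final consonant /m/ (a nasal) → -i → *semi*.
The final consonant of *gabez* is /z/, which is non-nasal, so the suffix is -ip, giving *gabezip*.

semi, gabezip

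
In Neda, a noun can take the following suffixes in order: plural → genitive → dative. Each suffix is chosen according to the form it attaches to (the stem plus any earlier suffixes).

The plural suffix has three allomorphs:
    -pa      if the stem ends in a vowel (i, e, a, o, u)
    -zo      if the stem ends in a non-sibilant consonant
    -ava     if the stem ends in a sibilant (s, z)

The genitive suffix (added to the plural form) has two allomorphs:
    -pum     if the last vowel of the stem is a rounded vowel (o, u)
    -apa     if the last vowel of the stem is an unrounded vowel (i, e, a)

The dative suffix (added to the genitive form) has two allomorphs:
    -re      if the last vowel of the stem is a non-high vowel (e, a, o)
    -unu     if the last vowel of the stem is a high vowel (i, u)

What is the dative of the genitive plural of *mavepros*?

The final sound of *mavepros* is /s/, which is a sibilant, so the plural suffix is -ava, giving *maveprosava*.
The plural form *maveprosava* — last vowel /a/ (an unrounded vowel) → -apa → *maveprosavaapa*.
The genitive form *maveprosavaapa*: last vowel = /a/, a non-high vowel → -re → *maveprosavaapare*.

maveprosavaapare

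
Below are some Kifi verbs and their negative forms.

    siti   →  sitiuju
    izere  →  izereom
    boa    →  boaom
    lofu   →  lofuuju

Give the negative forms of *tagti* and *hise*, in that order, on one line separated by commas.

The pattern is height harmony: -uju when the last vowel of the stem is a high vowel (*siti*, *lofu*); -om when the last vowel of the stem is a non-high vowel (*izere*, *boa*).
*tagti* — last vowel /i/ (a high vowel) → -uju → *tagtiuju*.
*hise* — last vowel /e/ (a non-high vowel) → -om → *hiseom*.

tagtiuju, hiseom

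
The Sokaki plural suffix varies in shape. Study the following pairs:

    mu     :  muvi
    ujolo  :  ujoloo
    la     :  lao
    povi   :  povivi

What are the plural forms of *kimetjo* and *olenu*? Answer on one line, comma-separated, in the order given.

The suffix is conditioned by the last vowel: -vi when the last vowel of the stem is a high vowel (*mu*, *povi*); -o when the last vowel of the stem is a non-high vowel (*ujolo*, *la*).
*kimetjo*: last vowel = /o/, a non-high vowel → -o → *kimetjoo*.
*olenu* — last vowel /u/ (a high vowel) → -vi → *olenuvi*.

kimetjoo, olenuvi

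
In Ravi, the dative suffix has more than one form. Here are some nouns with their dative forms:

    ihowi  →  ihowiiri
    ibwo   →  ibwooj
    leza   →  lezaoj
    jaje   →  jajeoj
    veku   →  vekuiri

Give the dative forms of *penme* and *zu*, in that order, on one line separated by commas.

penmeoj, zuiri

The suffix is conditioned by the last vowel: -iri when the last vowel of the stem is a high vowel (*ihowi*, *veku*); -oj when the last vowel of the stem is a non-high vowel (*ibwo*, *leza*, *jaje*).
The last vowel of *penme* is /e/, which is a non-high vowel, so the suffix is -oj, giving *penmeoj*.
*zu* — last vowel /u/ (a high vowel) → -iri → *zuiri*.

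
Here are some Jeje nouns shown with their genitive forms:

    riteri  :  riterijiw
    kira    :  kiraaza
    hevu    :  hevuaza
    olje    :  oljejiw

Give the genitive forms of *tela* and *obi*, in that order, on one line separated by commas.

telaaza, obijiw

The suffix is conditioned by the last vowel: -jiw when the last vowel of the stem is a front vowel (*riteri*, *olje*); -aza when the last vowel of the stem is a back vowel (*kira*, *hevu*).
*tela*: last vowel = /a/, a back vowel → -aza → *telaaza*.
*obi*: last vowel = /i/, a front vowel → -jiw → *obijiw*.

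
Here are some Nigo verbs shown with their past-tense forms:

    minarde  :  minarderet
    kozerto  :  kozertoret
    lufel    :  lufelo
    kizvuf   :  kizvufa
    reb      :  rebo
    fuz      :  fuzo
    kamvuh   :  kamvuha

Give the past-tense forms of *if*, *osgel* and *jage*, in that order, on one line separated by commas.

ifa, osgelo, jageret

The suffix is conditioned by the final sound: -a when the stem ends in a voiceless consonant (*kizvuf*, *kamvuh*); -o when the stem ends in a voiced consonant (*lufel*, *reb*, *fuz*); -ret when the stem ends in a vowel (*minarde*, *kozerto*).
The final sound of *if* is /f/, which is a voiceless consonant, so the suffix is -a, giving *ifa*.
The final sound of *osgel* is /l/, which is a voiced consonant, so the suffix is -o, giving *osgelo*.
The final sound of *jage* is /e/, which is a vowel, so the suffix is -ret, giving *jageret*.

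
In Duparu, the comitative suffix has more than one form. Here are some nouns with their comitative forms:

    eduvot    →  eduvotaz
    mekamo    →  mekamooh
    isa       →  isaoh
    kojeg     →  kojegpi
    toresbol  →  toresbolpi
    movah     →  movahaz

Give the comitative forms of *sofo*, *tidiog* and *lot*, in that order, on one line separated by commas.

sofooh, tidiogpi, lotaz

The alternation tracks the final sound of the stem — -az when the stem ends in a voiceless consonant (*eduvot*, *movah*); -pi when the stem ends in a voiced consonant (*kojeg*, *toresbol*); -oh when the stem ends in a vowel (*mekamo*, *isa*).
*sofo* — final sound /o/ (a vowel) → -oh → *sofooh*.
*tidiog*: final sound = /g/, a voiced consonant → -pi → *tidiogpi*.
*lot* — final sound /t/ (a voiceless consonant) → -az → *lotaz*.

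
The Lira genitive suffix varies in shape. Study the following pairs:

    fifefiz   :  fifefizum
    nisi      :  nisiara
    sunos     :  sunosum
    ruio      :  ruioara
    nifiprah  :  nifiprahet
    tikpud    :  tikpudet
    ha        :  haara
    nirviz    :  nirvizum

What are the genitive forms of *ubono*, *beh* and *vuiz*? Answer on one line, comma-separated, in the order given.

Looking at the final sound of each stem: -um when the stem ends in a sibilant (*fifefiz*, *sunos*, *nirviz*); -et when the stem ends in a non-sibilant consonant (*nifiprah*, *tikpud*); -ara when the stem ends in a vowel (*nisi*, *ruio*, *ha*).
Since the final sound of *ubono* is /o/ (a vowel), it takes -ara, giving *ubonoara*.
*beh*: final sound = /h/, a non-sibilant consonant → -et → *behet*.
*vuiz* — final sound /z/ (a sibilant) → -um → *vuizum*.

ubonoara, behet, vuizum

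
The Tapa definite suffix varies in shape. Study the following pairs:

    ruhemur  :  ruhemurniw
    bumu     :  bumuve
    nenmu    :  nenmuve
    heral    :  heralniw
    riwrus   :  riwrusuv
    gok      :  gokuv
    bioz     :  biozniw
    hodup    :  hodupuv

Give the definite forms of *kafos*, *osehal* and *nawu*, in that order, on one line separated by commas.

kafosuv, osehalniw, nawuve

The alternation tracks the final sound of the stem — -uv when the stem ends in a voiceless consonant (*riwrus*, *gok*, *hodup*); -niw when the stem ends in a voiced consonant (*ruhemur*, *heral*, *bioz*); -ve when the stem ends in a vowel (*bumu*, *nenmu*).
Since the final sound of *kafos* is /s/ (a voiceless consonant), it takes -uv, giving *kafosuv*.
*osehal*: final sound = /l/, a voiced consonant → -niw → *osehalniw*.
Since the final sound of *nawu* is /u/ (a vowel), it takes -ve, giving *nawuve*.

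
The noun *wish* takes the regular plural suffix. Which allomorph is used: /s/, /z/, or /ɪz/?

The stem *wish* ends in a sibilant (/s, z, ʃ, ʒ, tʃ, dʒ/).
The plural suffix surfaces as /ɪz/ after sibilants, /s/ after other voiceless consonants, and /z/ after other voiced sounds.
So the plural -s on *wish* is pronounced /ɪz/.

/ɪz/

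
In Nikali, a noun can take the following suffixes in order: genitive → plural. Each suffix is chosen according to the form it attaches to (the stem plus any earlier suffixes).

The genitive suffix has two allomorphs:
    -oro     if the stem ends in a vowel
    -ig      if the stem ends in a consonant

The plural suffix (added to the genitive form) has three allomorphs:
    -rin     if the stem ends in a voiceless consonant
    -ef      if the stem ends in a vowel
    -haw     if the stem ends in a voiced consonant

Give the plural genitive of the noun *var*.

The final sound of *var* is /r/, which is a consonant, so the genitive suffix is -ig, giving *varig*.
The genitive form *varig*: final sound = /g/, a voiced consonant → -haw → *varighaw*.

varighaw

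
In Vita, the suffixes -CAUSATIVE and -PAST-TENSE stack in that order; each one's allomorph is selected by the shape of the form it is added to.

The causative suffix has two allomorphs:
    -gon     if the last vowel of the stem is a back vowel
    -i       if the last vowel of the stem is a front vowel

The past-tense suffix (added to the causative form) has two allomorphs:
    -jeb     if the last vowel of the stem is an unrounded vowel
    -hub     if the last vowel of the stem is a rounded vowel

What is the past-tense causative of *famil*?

Since the last vowel of *famil* is /i/ (a front vowel), it takes -i, giving *famili*.
Since the last vowel of the causative form *famili* is /i/ (an unrounded vowel), it takes -jeb, giving *familijeb*.

familijeb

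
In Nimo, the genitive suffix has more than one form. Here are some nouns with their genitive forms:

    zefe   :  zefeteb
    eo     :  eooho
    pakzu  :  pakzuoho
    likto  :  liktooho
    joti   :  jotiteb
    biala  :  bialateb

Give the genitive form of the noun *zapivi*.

The pattern is rounding harmony: -oho when the last vowel of the stem is a rounded vowel (*eo*, *pakzu*, *likto*); -teb when the last vowel of the stem is an unrounded vowel (*zefe*, *joti*, *biala*).
Since the last vowel of *zapivi* is /i/ (an unrounded vowel), it takes -teb, giving *zapiviteb*.

zapiviteb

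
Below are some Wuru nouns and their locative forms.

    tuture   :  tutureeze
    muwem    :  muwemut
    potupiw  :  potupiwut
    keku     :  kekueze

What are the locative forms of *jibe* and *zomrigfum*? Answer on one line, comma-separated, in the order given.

The pattern is consonant vs. vowel: -ut when the stem ends in a consonant (*muwem*, *potupiw*); -eze when the stem ends in a vowel (*tuture*, *keku*).
*jibe*: final sound = /e/, a vowel → -eze → *jibeeze*.
Since the final sound of *zomrigfum* is /m/ (a consonant), it takes -ut, giving *zomrigfumut*.

jibeeze, zomrigfumut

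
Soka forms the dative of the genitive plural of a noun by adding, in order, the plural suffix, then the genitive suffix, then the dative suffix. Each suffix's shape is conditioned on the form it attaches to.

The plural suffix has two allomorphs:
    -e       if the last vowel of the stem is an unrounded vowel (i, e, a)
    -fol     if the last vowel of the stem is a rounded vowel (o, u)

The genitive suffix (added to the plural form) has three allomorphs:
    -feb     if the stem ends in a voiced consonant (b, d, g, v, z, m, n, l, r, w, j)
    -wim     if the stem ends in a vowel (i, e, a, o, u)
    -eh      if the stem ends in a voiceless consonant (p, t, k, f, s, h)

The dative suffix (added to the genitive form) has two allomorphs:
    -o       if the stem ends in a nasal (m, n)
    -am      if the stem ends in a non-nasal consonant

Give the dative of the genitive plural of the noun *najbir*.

najbirewimo

*najbir* — last vowel /i/ (an unrounded vowel) → -e → *najbire*.
The plural form *najbire*: final sound = /e/, a vowel → -wim → *najbirewim*.
The genitive form *najbirewim* — final consonant /m/ (a nasal) → -o → *najbirewimo*.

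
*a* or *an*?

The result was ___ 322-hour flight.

The indefinite article is chosen by the initial *sound* of the following word, not its spelling.
The number *322* is spoken "three hundred …", beginning with /θriː/ — a consonant sound.
So the article is *a*: The result was a 322-hour flight.

a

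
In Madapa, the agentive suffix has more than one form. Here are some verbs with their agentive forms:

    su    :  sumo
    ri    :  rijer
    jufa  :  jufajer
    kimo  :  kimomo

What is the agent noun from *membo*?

Looking at the last vowel of each stem: -mo when the last vowel of the stem is a rounded vowel (*su*, *kimo*); -jer when the last vowel of the stem is an unrounded vowel (*ri*, *jufa*).
*membo*: last vowel = /o/, a rounded vowel → -mo → *membomo*.

membomo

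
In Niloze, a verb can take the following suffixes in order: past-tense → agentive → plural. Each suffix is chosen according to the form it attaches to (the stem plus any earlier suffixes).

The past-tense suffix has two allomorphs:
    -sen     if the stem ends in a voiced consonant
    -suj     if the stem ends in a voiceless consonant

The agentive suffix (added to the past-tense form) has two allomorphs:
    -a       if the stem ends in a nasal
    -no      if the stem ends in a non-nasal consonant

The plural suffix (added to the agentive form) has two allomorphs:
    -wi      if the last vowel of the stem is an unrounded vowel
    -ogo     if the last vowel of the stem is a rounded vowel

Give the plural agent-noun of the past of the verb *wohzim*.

*wohzim* — final consonant /m/ (voiced) → -sen → *wohzimsen*.
The past-tense form *wohzimsen*: final consonant = /n/, a nasal → -a → *wohzimsena*.
Since the last vowel of the agentive form *wohzimsena* is /a/ (an unrounded vowel), it takes -wi, giving *wohzimsenawi*.

wohzimsenawi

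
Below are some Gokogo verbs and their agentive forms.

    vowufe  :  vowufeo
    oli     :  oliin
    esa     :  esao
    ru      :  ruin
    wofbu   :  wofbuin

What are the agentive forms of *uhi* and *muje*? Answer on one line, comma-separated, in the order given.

uhiin, mujeo

The suffix is conditioned by the last vowel: -in when the last vowel of the stem is a high vowel (*oli*, *ru*, *wofbu*); -o when the last vowel of the stem is a non-high vowel (*vowufe*, *esa*).
Since the last vowel of *uhi* is /i/ (a high vowel), it takes -in, giving *uhiin*.
Since the last vowel of *muje* is /e/ (a non-high vowel), it takes -o, giving *mujeo*.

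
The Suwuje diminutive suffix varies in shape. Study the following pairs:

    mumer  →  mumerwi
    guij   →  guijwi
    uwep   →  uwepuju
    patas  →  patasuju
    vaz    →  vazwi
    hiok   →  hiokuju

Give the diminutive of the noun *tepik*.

The pattern is voicing of the final consonant: -uju when the stem ends in a voiceless consonant (*uwep*, *patas*, *hiok*); -wi when the stem ends in a voiced consonant (*mumer*, *guij*, *vaz*).
Since the final consonant of *tepik* is /k/ (voiceless), it takes -uju, giving *tepikuju*.

tepikuju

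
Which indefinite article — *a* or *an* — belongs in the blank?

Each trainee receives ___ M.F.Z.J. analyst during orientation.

The indefinite article is chosen by the initial *sound* of the following word, not its spelling.
The initialism *M.F.Z.J.* is read letter by letter; the first letter, M, is pronounced /ɛm/, which begins with a vowel sound.
So the article is *an*: Each trainee receives an M.F.Z.J. analyst during orientation.

an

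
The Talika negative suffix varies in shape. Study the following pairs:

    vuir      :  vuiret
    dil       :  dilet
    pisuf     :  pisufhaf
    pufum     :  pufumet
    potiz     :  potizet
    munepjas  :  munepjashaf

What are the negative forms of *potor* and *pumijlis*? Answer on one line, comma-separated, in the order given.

potoret, pumijlishaf

The pattern is voicing of the final consonant: -haf when the stem ends in a voiceless consonant (*pisuf*, *munepjas*); -et when the stem ends in a voiced consonant (*vuir*, *dil*, *pufum*, *potiz*).
Since the final consonant of *potor* is /r/ (voiced), it takes -et, giving *potoret*.
*pumijlis* — final consonant /s/ (voiceless) → -haf → *pumijlishaf*.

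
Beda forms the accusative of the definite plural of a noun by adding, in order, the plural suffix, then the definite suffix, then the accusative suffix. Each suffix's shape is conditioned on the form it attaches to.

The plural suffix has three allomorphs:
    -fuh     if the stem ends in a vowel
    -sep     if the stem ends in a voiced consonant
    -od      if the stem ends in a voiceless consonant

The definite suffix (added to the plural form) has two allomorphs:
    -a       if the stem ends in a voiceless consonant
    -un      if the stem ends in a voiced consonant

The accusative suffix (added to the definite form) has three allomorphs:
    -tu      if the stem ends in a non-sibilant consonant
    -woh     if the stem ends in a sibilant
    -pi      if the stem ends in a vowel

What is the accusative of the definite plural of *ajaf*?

ajafoduntu

Since the final sound of *ajaf* is /f/ (a voiceless consonant), it takes -od, giving *ajafod*.
The plural form *ajafod* — final consonant /d/ (voiced) → -un → *ajafodun*.
The definite form *ajafodun*: final sound = /n/, a non-sibilant consonant → -tu → *ajafoduntu*.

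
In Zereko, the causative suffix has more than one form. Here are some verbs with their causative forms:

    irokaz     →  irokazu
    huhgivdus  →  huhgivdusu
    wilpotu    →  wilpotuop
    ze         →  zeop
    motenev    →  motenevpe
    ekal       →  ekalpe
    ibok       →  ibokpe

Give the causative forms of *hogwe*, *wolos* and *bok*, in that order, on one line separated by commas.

Looking at the final sound of each stem: -u when the stem ends in a sibilant (*irokaz*, *huhgivdus*); -pe when the stem ends in a non-sibilant consonant (*motenev*, *ekal*, *ibok*); -op when the stem ends in a vowel (*wilpotu*, *ze*).
Since the final sound of *hogwe* is /e/ (a vowel), it takes -op, giving *hogweop*.
Since the final sound of *wolos* is /s/ (a sibilant), it takes -u, giving *wolosu*.
*bok*: final sound = /k/, a non-sibilant consonant → -pe → *bokpe*.

hogweop, wolosu, bokpe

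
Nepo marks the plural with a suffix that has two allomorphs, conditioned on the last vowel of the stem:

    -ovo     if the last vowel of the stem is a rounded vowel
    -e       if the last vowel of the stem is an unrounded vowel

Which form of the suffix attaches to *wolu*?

-ovo

*wolu* — last vowel /u/ (a rounded vowel) → -ovo.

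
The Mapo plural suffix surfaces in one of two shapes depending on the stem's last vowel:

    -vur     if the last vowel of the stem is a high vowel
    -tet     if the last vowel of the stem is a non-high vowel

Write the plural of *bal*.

baltet

*bal* — last vowel /a/ (a non-high vowel) → -tet → *baltet*.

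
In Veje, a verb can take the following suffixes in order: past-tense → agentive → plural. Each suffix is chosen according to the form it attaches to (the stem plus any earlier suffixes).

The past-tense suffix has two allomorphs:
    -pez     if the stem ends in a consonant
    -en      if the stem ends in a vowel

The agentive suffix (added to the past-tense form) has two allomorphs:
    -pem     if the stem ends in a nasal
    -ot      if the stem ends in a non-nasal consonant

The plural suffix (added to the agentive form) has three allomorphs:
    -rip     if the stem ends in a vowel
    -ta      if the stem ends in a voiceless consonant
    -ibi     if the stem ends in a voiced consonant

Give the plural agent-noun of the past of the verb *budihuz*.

budihuzpezotta

*budihuz* — final sound /z/ (a consonant) → -pez → *budihuzpez*.
The past-tense form *budihuzpez*: final consonant = /z/, non-nasal → -ot → *budihuzpezot*.
The final sound of the agentive form *budihuzpezot* is /t/, which is a voiceless consonant, so the plural suffix is -ta, giving *budihuzpezotta*.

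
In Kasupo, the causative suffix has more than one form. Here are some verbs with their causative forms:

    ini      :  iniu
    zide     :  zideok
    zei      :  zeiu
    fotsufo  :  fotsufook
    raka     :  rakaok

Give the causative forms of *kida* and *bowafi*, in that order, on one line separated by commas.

The suffix is conditioned by the last vowel: -u when the last vowel of the stem is a high vowel (*ini*, *zei*); -ok when the last vowel of the stem is a non-high vowel (*zide*, *fotsufo*, *raka*).
The last vowel of *kida* is /a/, which is a non-high vowel, so the suffix is -ok, giving *kidaok*.
*bowafi* — last vowel /i/ (a high vowel) → -u → *bowafiu*.

kidaok, bowafiu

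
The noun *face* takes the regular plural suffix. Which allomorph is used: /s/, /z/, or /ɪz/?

/ɪz/

The stem *face* ends in a sibilant (/s, z, ʃ, ʒ, tʃ, dʒ/).
The plural suffix surfaces as /ɪz/ after sibilants, /s/ after other voiceless consonants, and /z/ after other voiced sounds.
So the plural -s on *face* is pronounced /ɪz/.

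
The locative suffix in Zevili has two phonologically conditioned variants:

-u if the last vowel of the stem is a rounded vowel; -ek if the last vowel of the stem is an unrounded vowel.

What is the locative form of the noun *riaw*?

riawek

Since the last vowel of *riaw* is /a/ (an unrounded vowel), it takes -ek, giving *riawek*.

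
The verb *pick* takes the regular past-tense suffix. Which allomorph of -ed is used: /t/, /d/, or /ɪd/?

The stem *pick* ends in a voiceless consonant other than /t/.
The -ed suffix is realized as /ɪd/ after /t, d/; as /t/ after other voiceless consonants; and as /d/ after other voiced sounds.
So -ed on *pick* is pronounced /t/.

/t/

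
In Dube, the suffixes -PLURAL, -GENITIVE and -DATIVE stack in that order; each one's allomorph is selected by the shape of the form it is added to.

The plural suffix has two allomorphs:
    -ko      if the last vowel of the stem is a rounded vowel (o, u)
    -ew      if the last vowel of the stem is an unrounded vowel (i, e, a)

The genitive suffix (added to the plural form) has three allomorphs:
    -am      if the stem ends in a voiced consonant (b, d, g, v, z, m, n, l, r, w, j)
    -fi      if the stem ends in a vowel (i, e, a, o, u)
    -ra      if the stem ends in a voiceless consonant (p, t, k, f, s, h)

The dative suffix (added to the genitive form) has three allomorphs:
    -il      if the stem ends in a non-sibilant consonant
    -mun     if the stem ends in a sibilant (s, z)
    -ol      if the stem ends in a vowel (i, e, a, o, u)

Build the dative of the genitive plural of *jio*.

jiokofiol

Since the last vowel of *jio* is /o/ (a rounded vowel), it takes -ko, giving *jioko*.
The plural form *jioko*: final sound = /o/, a vowel → -fi → *jiokofi*.
The genitive form *jiokofi*: final sound = /i/, a vowel → -ol → *jiokofiol*.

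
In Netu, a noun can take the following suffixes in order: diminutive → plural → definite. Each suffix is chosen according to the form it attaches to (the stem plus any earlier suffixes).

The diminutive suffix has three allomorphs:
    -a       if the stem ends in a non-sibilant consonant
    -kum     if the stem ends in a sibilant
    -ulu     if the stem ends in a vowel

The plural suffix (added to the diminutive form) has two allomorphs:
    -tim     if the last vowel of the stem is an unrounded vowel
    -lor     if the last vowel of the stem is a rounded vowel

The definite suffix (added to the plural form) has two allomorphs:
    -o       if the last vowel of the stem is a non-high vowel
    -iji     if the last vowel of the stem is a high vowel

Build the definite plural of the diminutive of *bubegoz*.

*bubegoz* — final sound /z/ (a sibilant) → -kum → *bubegozkum*.
The diminutive form *bubegozkum* — last vowel /u/ (a rounded vowel) → -lor → *bubegozkumlor*.
Since the last vowel of the plural form *bubegozkumlor* is /o/ (a non-high vowel), it takes -o, giving *bubegozkumloro*.

bubegozkumloro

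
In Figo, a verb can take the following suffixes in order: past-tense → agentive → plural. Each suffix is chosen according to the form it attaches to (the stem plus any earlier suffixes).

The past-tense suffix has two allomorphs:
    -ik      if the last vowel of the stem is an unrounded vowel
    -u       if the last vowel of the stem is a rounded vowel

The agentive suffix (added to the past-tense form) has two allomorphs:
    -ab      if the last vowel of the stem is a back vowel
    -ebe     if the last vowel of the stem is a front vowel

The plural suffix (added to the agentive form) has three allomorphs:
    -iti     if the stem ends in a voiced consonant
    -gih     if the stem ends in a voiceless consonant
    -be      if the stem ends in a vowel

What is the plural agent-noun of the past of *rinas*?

*rinas* — last vowel /a/ (an unrounded vowel) → -ik → *rinasik*.
The past-tense form *rinasik*: last vowel = /i/, a front vowel → -ebe → *rinasikebe*.
The agentive form *rinasikebe* — final sound /e/ (a vowel) → -be → *rinasikebebe*.

rinasikebebe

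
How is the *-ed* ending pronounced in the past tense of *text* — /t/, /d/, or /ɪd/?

The stem *text* ends in /t/ or /d/.
The -ed suffix is realized as /ɪd/ after /t, d/; as /t/ after other voiceless consonants; and as /d/ after other voiced sounds.
So -ed on *text* is pronounced /ɪd/.

/ɪd/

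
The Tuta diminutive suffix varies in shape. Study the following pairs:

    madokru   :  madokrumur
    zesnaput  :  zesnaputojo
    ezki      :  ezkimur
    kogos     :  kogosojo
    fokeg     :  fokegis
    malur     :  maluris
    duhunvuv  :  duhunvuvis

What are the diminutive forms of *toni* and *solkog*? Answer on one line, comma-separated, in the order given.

The suffix is conditioned by the final sound: -ojo when the stem ends in a voiceless consonant (*zesnaput*, *kogos*); -is when the stem ends in a voiced consonant (*fokeg*, *malur*, *duhunvuv*); -mur when the stem ends in a vowel (*madokru*, *ezki*).
Since the final sound of *toni* is /i/ (a vowel), it takes -mur, giving *tonimur*.
Since the final sound of *solkog* is /g/ (a voiced consonant), it takes -is, giving *solkogis*.

tonimur, solkogis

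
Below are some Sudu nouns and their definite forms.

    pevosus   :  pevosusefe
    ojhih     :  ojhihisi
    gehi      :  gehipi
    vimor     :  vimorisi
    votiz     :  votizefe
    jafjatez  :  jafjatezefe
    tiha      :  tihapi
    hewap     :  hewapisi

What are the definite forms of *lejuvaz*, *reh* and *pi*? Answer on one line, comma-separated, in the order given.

The alternation tracks the final sound of the stem — -efe when the stem ends in a sibilant (*pevosus*, *votiz*, *jafjatez*); -isi when the stem ends in a non-sibilant consonant (*ojhih*, *vimor*, *hewap*); -pi when the stem ends in a vowel (*gehi*, *tiha*).
*lejuvaz* — final sound /z/ (a sibilant) → -efe → *lejuvazefe*.
Since the final sound of *reh* is /h/ (a non-sibilant consonant), it takes -isi, giving *rehisi*.
The final sound of *pi* is /i/, which is a vowel, so the suffix is -pi, giving *pipi*.

lejuvazefe, rehisi, pipi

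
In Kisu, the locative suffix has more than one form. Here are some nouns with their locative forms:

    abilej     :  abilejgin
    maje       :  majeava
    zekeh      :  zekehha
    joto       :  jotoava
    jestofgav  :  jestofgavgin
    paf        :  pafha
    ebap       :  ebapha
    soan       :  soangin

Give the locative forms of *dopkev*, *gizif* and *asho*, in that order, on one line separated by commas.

The suffix is conditioned by the final sound: -ha when the stem ends in a voiceless consonant (*zekeh*, *paf*, *ebap*); -gin when the stem ends in a voiced consonant (*abilej*, *jestofgav*, *soan*); -ava when the stem ends in a vowel (*maje*, *joto*).
The final sound of *dopkev* is /v/, which is a voiced consonant, so the suffix is -gin, giving *dopkevgin*.
The final sound of *gizif* is /f/, which is a voiceless consonant, so the suffix is -ha, giving *gizifha*.
The final sound of *asho* is /o/, which is a vowel, so the suffix is -ava, giving *ashoava*.

dopkevgin, gizifha, ashoava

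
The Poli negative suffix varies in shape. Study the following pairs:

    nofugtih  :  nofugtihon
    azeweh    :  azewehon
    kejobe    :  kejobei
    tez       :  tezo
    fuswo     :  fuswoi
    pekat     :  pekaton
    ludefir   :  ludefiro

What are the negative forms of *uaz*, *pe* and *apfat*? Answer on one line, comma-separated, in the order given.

The alternation tracks the final sound of the stem — -on when the stem ends in a voiceless consonant (*nofugtih*, *azeweh*, *pekat*); -o when the stem ends in a voiced consonant (*tez*, *ludefir*); -i when the stem ends in a vowel (*kejobe*, *fuswo*).
The final sound of *uaz* is /z/, which is a voiced consonant, so the suffix is -o, giving *uazo*.
Since the final sound of *pe* is /e/ (a vowel), it takes -i, giving *pei*.
*apfat* — final sound /t/ (a voiceless consonant) → -on → *apfaton*.

uazo, pei, apfaton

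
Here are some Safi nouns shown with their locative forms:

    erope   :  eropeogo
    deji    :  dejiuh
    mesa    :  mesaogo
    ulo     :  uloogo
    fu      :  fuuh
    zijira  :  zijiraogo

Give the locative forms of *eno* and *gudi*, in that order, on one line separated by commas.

The pattern is height harmony: -uh when the last vowel of the stem is a high vowel (*deji*, *fu*); -ogo when the last vowel of the stem is a non-high vowel (*erope*, *mesa*, *ulo*, *zijira*).
Since the last vowel of *eno* is /o/ (a non-high vowel), it takes -ogo, giving *enoogo*.
Since the last vowel of *gudi* is /i/ (a high vowel), it takes -uh, giving *gudiuh*.

enoogo, gudiuh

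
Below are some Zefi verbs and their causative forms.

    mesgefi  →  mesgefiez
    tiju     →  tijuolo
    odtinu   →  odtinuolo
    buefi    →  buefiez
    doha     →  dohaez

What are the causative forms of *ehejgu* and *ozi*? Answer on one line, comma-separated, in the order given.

ehejguolo, oziez

The alternation tracks the last vowel of the stem — -olo when the last vowel of the stem is a rounded vowel (*tiju*, *odtinu*); -ez when the last vowel of the stem is an unrounded vowel (*mesgefi*, *buefi*, *doha*).
Since the last vowel of *ehejgu* is /u/ (a rounded vowel), it takes -olo, giving *ehejguolo*.
*ozi*: last vowel = /i/, an unrounded vowel → -ez → *oziez*.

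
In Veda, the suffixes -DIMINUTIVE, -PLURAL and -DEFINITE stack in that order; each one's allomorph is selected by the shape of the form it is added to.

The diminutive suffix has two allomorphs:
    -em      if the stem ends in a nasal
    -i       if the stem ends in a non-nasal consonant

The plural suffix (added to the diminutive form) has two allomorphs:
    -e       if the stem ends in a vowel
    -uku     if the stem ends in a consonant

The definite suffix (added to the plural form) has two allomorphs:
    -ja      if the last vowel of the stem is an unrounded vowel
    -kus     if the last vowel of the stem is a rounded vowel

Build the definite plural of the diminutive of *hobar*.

hobarieja

The final consonant of *hobar* is /r/, which is non-nasal, so the diminutive suffix is -i, giving *hobari*.
Since the final sound of the diminutive form *hobari* is /i/ (a vowel), it takes -e, giving *hobarie*.
The last vowel of the plural form *hobarie* is /e/, which is an unrounded vowel, so the definite suffix is -ja, giving *hobarieja*.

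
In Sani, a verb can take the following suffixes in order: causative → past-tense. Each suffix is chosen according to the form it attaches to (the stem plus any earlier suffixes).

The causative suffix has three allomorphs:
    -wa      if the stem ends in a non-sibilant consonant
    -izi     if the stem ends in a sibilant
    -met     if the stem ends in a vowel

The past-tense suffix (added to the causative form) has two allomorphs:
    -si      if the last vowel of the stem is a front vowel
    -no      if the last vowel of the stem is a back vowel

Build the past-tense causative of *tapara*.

*tapara*: final sound = /a/, a vowel → -met → *taparamet*.
Since the last vowel of the causative form *taparamet* is /e/ (a front vowel), it takes -si, giving *taparametsi*.

taparametsi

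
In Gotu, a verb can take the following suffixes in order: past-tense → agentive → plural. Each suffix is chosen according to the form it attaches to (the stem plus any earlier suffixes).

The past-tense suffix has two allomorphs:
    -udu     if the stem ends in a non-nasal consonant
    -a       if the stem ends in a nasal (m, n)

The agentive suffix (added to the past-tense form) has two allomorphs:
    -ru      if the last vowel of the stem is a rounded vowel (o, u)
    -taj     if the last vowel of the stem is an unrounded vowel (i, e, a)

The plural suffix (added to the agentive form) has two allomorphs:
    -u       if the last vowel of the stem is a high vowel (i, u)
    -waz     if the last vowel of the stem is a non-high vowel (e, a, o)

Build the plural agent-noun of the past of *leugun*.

leugunatajwaz

*leugun* — final consonant /n/ (a nasal) → -a → *leuguna*.
The last vowel of the past-tense form *leuguna* is /a/, which is an unrounded vowel, so the agentive suffix is -taj, giving *leugunataj*.
The agentive form *leugunataj* — last vowel /a/ (a non-high vowel) → -waz → *leugunatajwaz*.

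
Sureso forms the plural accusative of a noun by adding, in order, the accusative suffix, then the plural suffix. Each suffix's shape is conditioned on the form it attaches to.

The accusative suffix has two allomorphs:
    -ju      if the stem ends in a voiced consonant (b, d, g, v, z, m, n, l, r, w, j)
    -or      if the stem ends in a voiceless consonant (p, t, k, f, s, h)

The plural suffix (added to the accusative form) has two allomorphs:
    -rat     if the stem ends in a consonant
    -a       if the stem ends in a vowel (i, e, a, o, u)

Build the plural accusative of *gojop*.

gojoporrat

Since the final consonant of *gojop* is /p/ (voiceless), it takes -or, giving *gojopor*.
The accusative form *gojopor* — final sound /r/ (a consonant) → -rat → *gojoporrat*.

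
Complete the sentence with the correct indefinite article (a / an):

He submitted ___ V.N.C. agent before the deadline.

a

The indefinite article is chosen by the initial *sound* of the following word, not its spelling.
The initialism *V.N.C.* is read letter by letter; the first letter, V, is pronounced /viː/, which begins with a consonant sound.
So the article is *a*: He submitted a V.N.C. agent before the deadline.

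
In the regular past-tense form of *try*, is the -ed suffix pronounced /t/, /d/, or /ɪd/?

/d/

The stem *try* ends in a voiced sound other than /d/.
The -ed suffix is realized as /ɪd/ after /t, d/; as /t/ after other voiceless consonants; and as /d/ after other voiced sounds.
So -ed on *try* is pronounced /d/.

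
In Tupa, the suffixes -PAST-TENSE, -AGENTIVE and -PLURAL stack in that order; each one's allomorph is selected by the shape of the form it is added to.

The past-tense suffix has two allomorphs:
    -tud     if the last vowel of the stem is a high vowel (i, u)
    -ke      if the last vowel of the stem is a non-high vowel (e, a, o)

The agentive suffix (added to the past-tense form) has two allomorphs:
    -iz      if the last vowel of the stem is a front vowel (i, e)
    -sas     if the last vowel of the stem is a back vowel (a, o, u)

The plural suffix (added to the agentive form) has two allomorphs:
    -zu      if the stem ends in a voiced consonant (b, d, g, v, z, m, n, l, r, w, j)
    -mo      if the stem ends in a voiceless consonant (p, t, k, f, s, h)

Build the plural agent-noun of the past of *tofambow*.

*tofambow* — last vowel /o/ (a non-high vowel) → -ke → *tofambowke*.
The past-tense form *tofambowke*: last vowel = /e/, a front vowel → -iz → *tofambowkeiz*.
The agentive form *tofambowkeiz* — final consonant /z/ (voiced) → -zu → *tofambowkeizzu*.

tofambowkeizzu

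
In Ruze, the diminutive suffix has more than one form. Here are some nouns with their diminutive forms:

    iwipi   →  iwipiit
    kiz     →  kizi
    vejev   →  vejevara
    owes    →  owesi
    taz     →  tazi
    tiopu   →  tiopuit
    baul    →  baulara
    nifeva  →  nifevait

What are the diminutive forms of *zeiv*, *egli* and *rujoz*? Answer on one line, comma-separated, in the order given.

Looking at the final sound of each stem: -i when the stem ends in a sibilant (*kiz*, *owes*, *taz*); -ara when the stem ends in a non-sibilant consonant (*vejev*, *baul*); -it when the stem ends in a vowel (*iwipi*, *tiopu*, *nifeva*).
*zeiv* — final sound /v/ (a non-sibilant consonant) → -ara → *zeivara*.
*egli*: final sound = /i/, a vowel → -it → *egliit*.
Since the final sound of *rujoz* is /z/ (a sibilant), it takes -i, giving *rujozi*.

zeivara, egliit, rujozi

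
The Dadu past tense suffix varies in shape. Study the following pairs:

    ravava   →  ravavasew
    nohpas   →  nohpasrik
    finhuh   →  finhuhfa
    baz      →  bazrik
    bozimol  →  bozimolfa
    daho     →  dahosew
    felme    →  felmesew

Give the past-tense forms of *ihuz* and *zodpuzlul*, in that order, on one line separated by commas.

The suffix is conditioned by the final sound: -rik when the stem ends in a sibilant (*nohpas*, *baz*); -fa when the stem ends in a non-sibilant consonant (*finhuh*, *bozimol*); -sew when the stem ends in a vowel (*ravava*, *daho*, *felme*).
*ihuz*: final sound = /z/, a sibilant → -rik → *ihuzrik*.
Since the final sound of *zodpuzlul* is /l/ (a non-sibilant consonant), it takes -fa, giving *zodpuzlulfa*.

ihuzrik, zodpuzlulfa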